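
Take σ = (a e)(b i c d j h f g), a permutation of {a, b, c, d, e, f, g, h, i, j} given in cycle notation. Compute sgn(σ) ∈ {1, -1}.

The cycle lengths are 8, 2.
A cycle of length ℓ contributes ℓ−1 transpositions, so σ is a product of 7 + 1 = 8 transpositions — even.

1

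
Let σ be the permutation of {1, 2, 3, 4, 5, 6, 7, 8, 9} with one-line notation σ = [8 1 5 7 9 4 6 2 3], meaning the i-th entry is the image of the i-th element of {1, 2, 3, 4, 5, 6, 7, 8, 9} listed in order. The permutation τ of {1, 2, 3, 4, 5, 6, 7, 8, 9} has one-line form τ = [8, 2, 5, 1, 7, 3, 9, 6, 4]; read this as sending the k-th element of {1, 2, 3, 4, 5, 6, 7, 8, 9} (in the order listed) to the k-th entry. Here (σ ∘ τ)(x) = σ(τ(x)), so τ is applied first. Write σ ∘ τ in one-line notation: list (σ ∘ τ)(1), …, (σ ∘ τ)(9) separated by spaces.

2 1 9 8 6 5 3 4 7

For each element, apply τ then σ: 1 → 8 → 2; 2 → 2 → 1; 3 → 5 → 9; 4 → 1 → 8; 5 → 7 → 6; 6 → 3 → 5; 7 → 9 → 3; 8 → 6 → 4; 9 → 4 → 7.
So σ ∘ τ in one-line form is 2 1 9 8 6 5 3 4 7.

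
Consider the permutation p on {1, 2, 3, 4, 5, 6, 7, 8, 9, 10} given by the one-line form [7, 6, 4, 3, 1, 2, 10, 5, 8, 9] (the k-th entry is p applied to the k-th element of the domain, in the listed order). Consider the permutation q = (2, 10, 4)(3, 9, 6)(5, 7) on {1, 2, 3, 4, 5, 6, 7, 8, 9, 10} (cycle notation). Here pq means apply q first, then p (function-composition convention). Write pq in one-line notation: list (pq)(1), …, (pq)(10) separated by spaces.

For each element, apply q then p: 1 → 1 → 7; 2 → 10 → 9; 3 → 9 → 8; 4 → 2 → 6; 5 → 7 → 10; 6 → 3 → 4; 7 → 5 → 1; 8 → 8 → 5; 9 → 6 → 2; 10 → 4 → 3.
So pq in one-line form is 7 9 8 6 10 4 1 5 2 3.

7 9 8 6 10 4 1 5 2 3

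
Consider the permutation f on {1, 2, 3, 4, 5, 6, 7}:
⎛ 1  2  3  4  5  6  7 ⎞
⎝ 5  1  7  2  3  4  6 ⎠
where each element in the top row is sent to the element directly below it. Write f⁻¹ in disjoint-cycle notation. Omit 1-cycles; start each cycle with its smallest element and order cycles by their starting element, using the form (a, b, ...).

(1, 2, 4, 6, 7, 3, 5)

First write f in disjoint cycles: (1, 5, 3, 7, 6, 4, 2).
The inverse reverses every cycle; in canonical form, f⁻¹ = (1, 2, 4, 6, 7, 3, 5).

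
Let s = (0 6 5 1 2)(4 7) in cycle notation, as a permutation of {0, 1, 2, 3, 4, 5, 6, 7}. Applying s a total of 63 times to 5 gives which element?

0

5 lies in the 5-cycle (0 6 5 1 2).
Since the cycle has length 5, s^63 acts on it the same as s^3 (63 mod 5 = 3).
Advancing 3 steps from 5: 5 → 1 → 2 → 0.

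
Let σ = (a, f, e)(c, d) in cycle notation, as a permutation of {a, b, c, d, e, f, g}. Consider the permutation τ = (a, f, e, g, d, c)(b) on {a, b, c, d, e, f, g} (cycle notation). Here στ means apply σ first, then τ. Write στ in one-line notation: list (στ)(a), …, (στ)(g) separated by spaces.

e b c a f g d

(στ)(x) = τ(σ(x)). Computing each image: τ(σ(a)) = τ(f) = e, τ(σ(b)) = τ(b) = b, τ(σ(c)) = τ(d) = c, τ(σ(d)) = τ(c) = a, τ(σ(e)) = τ(a) = f, τ(σ(f)) = τ(e) = g, τ(σ(g)) = τ(g) = d.
Hence στ = [e b c a f g d].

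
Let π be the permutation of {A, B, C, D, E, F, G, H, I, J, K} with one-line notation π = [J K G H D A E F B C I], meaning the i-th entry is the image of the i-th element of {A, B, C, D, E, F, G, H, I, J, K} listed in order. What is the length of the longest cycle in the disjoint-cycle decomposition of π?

Decomposing into disjoint cycles gives (A J C G E D H F)(B K I); the longest has length 8.

8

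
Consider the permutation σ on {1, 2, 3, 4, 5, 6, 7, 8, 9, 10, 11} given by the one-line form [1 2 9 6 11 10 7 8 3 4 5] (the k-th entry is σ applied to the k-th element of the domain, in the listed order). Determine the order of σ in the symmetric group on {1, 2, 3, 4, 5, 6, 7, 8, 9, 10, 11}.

Decomposing into disjoint cycles gives cycle lengths 3, 2, 2, 1, 1, 1, 1.
The order is lcm(3, 2, 2) = 6.

6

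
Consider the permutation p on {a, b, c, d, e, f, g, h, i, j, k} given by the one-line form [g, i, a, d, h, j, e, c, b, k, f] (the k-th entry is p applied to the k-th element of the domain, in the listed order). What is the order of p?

30

The disjoint-cycle form of p has cycle lengths 5, 3, 2, 1.
The order of p is the least common multiple of its cycle lengths: lcm(5, 3, 2) = 30.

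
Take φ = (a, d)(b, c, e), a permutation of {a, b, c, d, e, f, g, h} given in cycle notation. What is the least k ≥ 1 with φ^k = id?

6

The cycle type of φ is (3, 2, 1, 1, 1).
The order is lcm(3, 2) = 6.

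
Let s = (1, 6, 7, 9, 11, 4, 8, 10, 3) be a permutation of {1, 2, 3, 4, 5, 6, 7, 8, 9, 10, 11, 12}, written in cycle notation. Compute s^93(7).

7 lies in the 9-cycle (1, 6, 7, 9, 11, 4, 8, 10, 3).
On a 9-cycle, s^9 is the identity, so s^93 = s^3 there (93 ≡ 3 mod 9).
Advancing 3 steps from 7: 7 → 9 → 11 → 4.

4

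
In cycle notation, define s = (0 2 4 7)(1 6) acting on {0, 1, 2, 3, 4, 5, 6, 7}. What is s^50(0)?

4

0 lies in the 4-cycle (0 2 4 7).
On a 4-cycle, s^4 is the identity, so s^50 = s^2 there (50 ≡ 2 mod 4).
Advancing 2 steps from 0: 0 → 2 → 4.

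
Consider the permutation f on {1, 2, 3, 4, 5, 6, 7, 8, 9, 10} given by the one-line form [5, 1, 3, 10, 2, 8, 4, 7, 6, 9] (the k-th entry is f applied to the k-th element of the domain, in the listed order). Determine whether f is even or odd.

In disjoint-cycle form the cycle lengths are 6, 3, 1.
A cycle of length ℓ contributes ℓ−1 transpositions, so f is a product of 5 + 2 = 7 transpositions — odd.

odd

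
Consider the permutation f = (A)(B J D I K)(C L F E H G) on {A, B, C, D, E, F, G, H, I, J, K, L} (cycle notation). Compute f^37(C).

C lies in the 6-cycle (C L F E H G).
Since the cycle has length 6, f^37 acts on it the same as f^1 (37 mod 6 = 1).
Stepping 1 place around the cycle: C → L.

L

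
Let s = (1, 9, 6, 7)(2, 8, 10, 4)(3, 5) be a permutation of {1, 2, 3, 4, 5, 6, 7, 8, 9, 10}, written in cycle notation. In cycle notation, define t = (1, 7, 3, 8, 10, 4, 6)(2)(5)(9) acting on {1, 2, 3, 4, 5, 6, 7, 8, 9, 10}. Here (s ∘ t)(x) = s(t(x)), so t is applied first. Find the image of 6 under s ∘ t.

9

(s ∘ t)(6) = s(t(6)). t(6) = 1, then s(1) = 9. So (s ∘ t)(6) = 9.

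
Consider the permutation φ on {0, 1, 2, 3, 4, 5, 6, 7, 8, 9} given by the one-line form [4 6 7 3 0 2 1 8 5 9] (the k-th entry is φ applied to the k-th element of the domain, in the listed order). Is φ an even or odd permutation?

In disjoint-cycle form the cycle lengths are 4, 2, 2, 1, 1.
A cycle of length ℓ contributes ℓ−1 transpositions, so φ is a product of 3 + 1 + 1 = 5 transpositions — odd.

odd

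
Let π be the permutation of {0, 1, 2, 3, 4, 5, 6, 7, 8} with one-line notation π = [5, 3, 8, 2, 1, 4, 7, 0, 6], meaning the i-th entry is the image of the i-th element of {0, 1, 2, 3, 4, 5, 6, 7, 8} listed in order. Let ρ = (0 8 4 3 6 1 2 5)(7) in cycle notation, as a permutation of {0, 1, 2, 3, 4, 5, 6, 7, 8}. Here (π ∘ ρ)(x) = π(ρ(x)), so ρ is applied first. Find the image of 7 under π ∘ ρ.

0

(π ∘ ρ)(7) = π(ρ(7)). ρ(7) = 7, then π(7) = 0. So (π ∘ ρ)(7) = 0.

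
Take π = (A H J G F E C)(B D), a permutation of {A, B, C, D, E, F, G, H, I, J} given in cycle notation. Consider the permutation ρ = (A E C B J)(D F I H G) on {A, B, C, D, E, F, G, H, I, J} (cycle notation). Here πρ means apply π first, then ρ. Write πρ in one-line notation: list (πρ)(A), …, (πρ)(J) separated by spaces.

G F E J B C I A H D

(πρ)(x) = ρ(π(x)). Computing each image: ρ(π(A)) = ρ(H) = G, ρ(π(B)) = ρ(D) = F, ρ(π(C)) = ρ(A) = E, ρ(π(D)) = ρ(B) = J, ρ(π(E)) = ρ(C) = B, ρ(π(F)) = ρ(E) = C, ρ(π(G)) = ρ(F) = I, ρ(π(H)) = ρ(J) = A, ρ(π(I)) = ρ(I) = H, ρ(π(J)) = ρ(G) = D.
Hence πρ = [G F E J B C I A H D].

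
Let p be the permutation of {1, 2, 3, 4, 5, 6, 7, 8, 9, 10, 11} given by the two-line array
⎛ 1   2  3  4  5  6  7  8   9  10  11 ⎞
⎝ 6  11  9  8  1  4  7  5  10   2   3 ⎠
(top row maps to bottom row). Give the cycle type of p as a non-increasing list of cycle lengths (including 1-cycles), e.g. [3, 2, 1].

[5, 5, 1]

The disjoint cycles are (1 6 4 8 5)(2 11 3 9 10)(7), with lengths 5, 5, 1 in non-increasing order.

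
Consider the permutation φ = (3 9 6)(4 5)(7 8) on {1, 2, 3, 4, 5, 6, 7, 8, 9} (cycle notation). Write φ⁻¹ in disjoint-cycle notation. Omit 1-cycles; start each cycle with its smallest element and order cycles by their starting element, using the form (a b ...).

(3 6 9)(4 5)(7 8)

Inverting a permutation written in cycle notation just reverses the order within every cycle.
Reversing each cycle of φ and rotating so the smallest element leads gives (3 6 9)(4 5)(7 8).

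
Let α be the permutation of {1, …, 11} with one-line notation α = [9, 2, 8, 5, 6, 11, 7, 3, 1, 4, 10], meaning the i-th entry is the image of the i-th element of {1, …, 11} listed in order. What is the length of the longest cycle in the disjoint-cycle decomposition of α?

5

Decomposing into disjoint cycles gives (1 9)(3 8)(4 5 6 11 10); the longest has length 5.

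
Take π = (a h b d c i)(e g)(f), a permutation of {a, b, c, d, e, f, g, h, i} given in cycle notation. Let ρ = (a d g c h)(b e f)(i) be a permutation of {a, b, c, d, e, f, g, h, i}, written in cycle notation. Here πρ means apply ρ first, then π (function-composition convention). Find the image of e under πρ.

f

First apply ρ: ρ(e) = f, then π(f) = f. Thus (πρ)(e) = f.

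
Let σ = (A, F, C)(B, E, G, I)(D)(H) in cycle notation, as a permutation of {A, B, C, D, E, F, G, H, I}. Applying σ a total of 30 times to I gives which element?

E

I lies in the 4-cycle (B, E, G, I).
On a 4-cycle, σ^4 is the identity, so σ^30 = σ^2 there (30 ≡ 2 mod 4).
Advancing 2 steps from I: I → B → E.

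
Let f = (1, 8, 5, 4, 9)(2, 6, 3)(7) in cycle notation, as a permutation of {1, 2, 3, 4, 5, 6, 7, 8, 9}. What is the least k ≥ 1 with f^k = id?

15

The disjoint cycles have lengths 5, 3, 1.
The order of f is the least common multiple of its cycle lengths: lcm(5, 3) = 15.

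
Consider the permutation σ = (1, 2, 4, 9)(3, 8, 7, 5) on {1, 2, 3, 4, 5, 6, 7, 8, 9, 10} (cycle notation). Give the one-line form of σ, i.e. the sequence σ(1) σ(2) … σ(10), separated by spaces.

2 4 8 9 3 6 5 7 1 10

Reading each image from the cycles: 1→2, 2→4, 3→8, 4→9, 5→3, 6→6, 7→5, 8→7, 9→1, 10→10.
Listing these in domain order gives 2 4 8 9 3 6 5 7 1 10.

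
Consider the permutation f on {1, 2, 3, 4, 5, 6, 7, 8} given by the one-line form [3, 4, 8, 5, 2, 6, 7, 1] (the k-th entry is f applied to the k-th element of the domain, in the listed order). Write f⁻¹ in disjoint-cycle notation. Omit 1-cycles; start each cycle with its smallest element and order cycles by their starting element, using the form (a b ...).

The cycle decomposition of f is (1 3 8)(2 4 5).
Reversing each cycle (and rotating so the smallest element leads) gives f⁻¹ = (1 8 3)(2 5 4).

(1 8 3)(2 5 4)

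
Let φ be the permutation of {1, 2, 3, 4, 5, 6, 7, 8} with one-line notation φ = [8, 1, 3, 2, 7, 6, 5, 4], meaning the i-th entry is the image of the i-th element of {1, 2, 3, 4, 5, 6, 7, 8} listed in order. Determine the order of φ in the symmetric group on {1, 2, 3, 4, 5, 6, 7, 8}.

Decomposing into disjoint cycles gives cycle lengths 4, 2, 1, 1.
The order is lcm(4, 2) = 4.

4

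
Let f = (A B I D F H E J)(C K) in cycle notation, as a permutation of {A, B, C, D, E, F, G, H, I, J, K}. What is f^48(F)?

F

F lies in the 8-cycle (A B I D F H E J).
On an 8-cycle, f^8 is the identity, so f^48 = f^0 there (48 ≡ 0 mod 8).
So f^48(F) = F.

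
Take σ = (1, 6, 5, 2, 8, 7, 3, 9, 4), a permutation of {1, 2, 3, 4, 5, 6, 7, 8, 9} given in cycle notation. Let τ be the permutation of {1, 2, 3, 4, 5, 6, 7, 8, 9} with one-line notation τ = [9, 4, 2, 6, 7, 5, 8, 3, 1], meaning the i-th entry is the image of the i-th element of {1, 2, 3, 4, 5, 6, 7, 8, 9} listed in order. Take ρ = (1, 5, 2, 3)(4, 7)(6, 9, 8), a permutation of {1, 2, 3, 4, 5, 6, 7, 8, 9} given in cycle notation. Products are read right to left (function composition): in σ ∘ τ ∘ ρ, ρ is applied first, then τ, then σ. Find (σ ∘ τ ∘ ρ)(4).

7

(σ ∘ τ ∘ ρ)(4) = σ(τ(ρ(4))). ρ(4) = 7, then τ(7) = 8, then σ(8) = 7, so the result is 7.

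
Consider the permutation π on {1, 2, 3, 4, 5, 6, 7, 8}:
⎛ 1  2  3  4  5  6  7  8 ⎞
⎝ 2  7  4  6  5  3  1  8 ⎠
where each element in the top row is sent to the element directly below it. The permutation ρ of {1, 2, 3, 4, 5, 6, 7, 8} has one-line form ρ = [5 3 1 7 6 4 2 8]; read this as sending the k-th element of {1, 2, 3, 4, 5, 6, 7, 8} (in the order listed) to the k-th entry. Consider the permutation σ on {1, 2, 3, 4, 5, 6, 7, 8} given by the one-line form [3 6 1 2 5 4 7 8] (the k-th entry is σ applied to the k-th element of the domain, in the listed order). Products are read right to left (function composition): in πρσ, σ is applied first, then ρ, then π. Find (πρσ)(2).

Apply the permutations in order: σ(2) = 6, then ρ(6) = 4, then π(4) = 6. So (πρσ)(2) = 6.

6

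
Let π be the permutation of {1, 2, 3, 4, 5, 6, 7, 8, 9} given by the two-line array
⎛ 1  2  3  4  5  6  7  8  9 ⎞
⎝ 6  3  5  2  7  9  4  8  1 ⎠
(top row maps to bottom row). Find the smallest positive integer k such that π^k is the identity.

Decomposing into disjoint cycles gives cycle lengths 5, 3, 1.
The order of π is the least common multiple of its cycle lengths: lcm(5, 3) = 15.

15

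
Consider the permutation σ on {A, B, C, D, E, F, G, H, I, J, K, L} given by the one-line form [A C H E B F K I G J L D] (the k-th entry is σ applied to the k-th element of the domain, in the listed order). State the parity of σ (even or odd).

even

In disjoint-cycle form the cycle lengths are 9, 1, 1, 1.
A cycle is odd iff its length is even; σ has 0 even-length cycles, so sgn(σ) = (−1)^0 and σ is even.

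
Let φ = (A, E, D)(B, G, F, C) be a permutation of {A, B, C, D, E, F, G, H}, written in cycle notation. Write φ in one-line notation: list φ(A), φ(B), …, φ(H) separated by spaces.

Each element maps to the next entry in its cycle (wrapping to the front): A↦E, B↦G, C↦B, D↦A, E↦D, F↦C, G↦F, H↦H.
So the one-line form is E G B A D C F H.

E G B A D C F H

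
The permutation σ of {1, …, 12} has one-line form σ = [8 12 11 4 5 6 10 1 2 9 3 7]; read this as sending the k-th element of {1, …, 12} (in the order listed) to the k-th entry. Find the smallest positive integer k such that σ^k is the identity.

10

The disjoint-cycle form of σ has cycle lengths 5, 2, 2, 1, 1, 1.
Since disjoint cycles commute, ord(σ) = lcm(5, 2, 2) = 10.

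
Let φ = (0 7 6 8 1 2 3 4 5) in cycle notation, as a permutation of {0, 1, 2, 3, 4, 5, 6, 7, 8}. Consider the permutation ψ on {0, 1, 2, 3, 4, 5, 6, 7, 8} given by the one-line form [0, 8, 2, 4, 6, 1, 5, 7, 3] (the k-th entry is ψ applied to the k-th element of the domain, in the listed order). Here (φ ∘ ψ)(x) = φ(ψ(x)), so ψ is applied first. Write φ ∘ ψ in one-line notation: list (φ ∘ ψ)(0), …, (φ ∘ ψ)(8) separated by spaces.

7 1 3 5 8 2 0 6 4

Chase each element through ψ then φ: 0 → 0 → 7; 1 → 8 → 1; 2 → 2 → 3; 3 → 4 → 5; 4 → 6 → 8; 5 → 1 → 2; 6 → 5 → 0; 7 → 7 → 6; 8 → 3 → 4.
Collecting the images, φ ∘ ψ = [7 1 3 5 8 2 0 6 4].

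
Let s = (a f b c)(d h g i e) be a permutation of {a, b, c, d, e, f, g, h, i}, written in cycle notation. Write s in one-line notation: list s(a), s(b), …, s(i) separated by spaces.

f c a h d b i g e

Image by image: a→f, b→c, c→a, d→h, e→d, f→b, g→i, h→g, i→e.
Listing these in domain order gives f c a h d b i g e.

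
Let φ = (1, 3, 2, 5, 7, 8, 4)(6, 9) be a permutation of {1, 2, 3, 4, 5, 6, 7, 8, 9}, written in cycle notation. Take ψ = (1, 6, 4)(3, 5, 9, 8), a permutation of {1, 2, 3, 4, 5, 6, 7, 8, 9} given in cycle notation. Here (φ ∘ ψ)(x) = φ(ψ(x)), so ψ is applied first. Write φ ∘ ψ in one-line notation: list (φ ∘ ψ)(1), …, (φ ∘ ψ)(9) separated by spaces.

For each element, apply ψ then φ: 1 → 6 → 9; 2 → 2 → 5; 3 → 5 → 7; 4 → 1 → 3; 5 → 9 → 6; 6 → 4 → 1; 7 → 7 → 8; 8 → 3 → 2; 9 → 8 → 4.
Collecting the images, φ ∘ ψ = [9 5 7 3 6 1 8 2 4].

9 5 7 3 6 1 8 2 4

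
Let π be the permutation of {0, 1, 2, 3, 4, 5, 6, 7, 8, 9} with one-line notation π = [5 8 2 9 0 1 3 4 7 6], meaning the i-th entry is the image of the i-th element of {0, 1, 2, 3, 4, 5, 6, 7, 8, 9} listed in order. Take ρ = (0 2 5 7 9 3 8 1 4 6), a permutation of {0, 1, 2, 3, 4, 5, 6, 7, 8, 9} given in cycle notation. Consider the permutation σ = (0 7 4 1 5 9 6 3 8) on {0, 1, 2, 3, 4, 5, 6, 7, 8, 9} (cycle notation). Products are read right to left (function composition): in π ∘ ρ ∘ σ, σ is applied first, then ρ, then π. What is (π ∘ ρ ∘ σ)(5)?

9

Chase 5: σ(5) = 9; ρ(9) = 3; π(3) = 9. Hence (π ∘ ρ ∘ σ)(5) = 9.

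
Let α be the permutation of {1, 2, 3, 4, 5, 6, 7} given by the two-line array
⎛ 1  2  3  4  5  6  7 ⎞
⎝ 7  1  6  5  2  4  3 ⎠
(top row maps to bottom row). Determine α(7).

The entry below 7 in the array is 3, so α(7) = 3.

3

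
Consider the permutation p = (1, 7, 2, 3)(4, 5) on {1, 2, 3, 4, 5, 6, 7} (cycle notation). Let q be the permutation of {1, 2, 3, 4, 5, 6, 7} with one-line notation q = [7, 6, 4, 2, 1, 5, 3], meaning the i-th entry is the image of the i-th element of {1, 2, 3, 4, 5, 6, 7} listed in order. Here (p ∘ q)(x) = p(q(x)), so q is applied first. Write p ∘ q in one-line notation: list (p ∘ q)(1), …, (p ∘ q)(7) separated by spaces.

2 6 5 3 7 4 1

Chase each element through q then p: 1 → 7 → 2; 2 → 6 → 6; 3 → 4 → 5; 4 → 2 → 3; 5 → 1 → 7; 6 → 5 → 4; 7 → 3 → 1.
So p ∘ q in one-line form is 2 6 5 3 7 4 1.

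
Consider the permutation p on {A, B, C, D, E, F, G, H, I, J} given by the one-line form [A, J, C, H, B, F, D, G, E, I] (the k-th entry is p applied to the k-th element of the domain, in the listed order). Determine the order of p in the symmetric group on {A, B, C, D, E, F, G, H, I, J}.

12

Writing p as disjoint cycles, the cycle lengths are 4, 3, 1, 1, 1.
The order is lcm(4, 3) = 12.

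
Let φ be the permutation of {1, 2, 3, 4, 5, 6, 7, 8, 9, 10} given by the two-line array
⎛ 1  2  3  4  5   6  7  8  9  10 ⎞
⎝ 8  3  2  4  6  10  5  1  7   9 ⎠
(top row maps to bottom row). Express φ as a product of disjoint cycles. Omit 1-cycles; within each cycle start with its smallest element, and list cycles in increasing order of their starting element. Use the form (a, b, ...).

From 1: 1 → 8 → 1, closing the cycle (1, 8).
Continuing from each remaining unvisited element yields (1, 8)(2, 3)(5, 6, 10, 9, 7).

(1, 8)(2, 3)(5, 6, 10, 9, 7)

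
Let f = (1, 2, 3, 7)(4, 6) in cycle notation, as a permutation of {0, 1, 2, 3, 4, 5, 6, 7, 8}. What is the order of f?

4

The disjoint cycles have lengths 4, 2, 1, 1, 1.
The order is lcm(4, 2) = 4.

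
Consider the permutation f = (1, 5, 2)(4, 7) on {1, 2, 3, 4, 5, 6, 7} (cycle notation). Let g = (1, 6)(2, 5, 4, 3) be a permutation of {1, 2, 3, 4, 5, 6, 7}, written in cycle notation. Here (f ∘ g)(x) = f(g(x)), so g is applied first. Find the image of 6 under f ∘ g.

5

g(6) = 1, then f(1) = 5; composing gives (f ∘ g)(6) = 5.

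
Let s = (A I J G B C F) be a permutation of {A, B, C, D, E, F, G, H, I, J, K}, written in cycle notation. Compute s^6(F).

F lies in the 7-cycle (A I J G B C F).
Advancing 6 steps from F: F → A → I → J → G → B → C.

C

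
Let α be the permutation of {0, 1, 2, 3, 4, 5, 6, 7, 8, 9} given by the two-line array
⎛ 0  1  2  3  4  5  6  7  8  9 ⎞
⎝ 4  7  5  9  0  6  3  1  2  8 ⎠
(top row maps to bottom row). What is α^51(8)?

Tracing 8 → 2 → … returns to 8 after 6 steps, so 8 lies in a 6-cycle (2 5 6 3 9 8).
Since the cycle has length 6, α^51 acts on it the same as α^3 (51 mod 6 = 3).
Advancing 3 steps from 8: 8 → 2 → 5 → 6.

6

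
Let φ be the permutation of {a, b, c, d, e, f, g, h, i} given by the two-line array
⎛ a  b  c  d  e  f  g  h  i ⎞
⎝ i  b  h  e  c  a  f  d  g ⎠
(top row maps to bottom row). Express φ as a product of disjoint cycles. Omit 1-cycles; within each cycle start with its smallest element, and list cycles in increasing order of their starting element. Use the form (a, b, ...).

(a, i, g, f)(c, h, d, e)

Iterating φ from a gives a → i → g → f → a; that is the 4-cycle (a, i, g, f).
Repeating from the next unused element and collecting all non-trivial cycles gives (a, i, g, f)(c, h, d, e).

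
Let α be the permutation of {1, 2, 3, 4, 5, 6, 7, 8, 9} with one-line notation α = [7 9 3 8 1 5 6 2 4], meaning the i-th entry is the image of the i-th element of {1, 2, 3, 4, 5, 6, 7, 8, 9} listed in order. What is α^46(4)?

2

Tracing 4 → 8 → … returns to 4 after 4 steps, so 4 lies in a 4-cycle (2 9 4 8).
Powers repeat with period 4 on this cycle, and 46 mod 4 = 2, so α^46(4) = α^2(4).
Advancing 2 steps from 4: 4 → 8 → 2.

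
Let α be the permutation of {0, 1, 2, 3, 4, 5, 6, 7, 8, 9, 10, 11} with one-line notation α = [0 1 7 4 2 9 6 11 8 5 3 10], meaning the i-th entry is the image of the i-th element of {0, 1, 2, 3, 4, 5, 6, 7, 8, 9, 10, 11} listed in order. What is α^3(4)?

11

Tracing 4 → 2 → … returns to 4 after 6 steps, so 4 lies in a 6-cycle (2 7 11 10 3 4).
Stepping 3 places around the cycle: 4 → 2 → 7 → 11.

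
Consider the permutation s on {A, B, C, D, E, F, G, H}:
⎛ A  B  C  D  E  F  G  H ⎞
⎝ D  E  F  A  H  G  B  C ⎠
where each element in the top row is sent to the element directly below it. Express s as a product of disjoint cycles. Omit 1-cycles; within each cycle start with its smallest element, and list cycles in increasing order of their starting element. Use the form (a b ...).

Iterating s from A gives A → D → A; that is the 2-cycle (A D).
Repeating from the next unused element and collecting all non-trivial cycles gives (A D)(B E H C F G).

(A D)(B E H C F G)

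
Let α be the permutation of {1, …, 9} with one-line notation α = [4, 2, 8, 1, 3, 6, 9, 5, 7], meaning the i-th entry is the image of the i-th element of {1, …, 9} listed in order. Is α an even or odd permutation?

even

In disjoint-cycle form the cycle lengths are 3, 2, 2, 1, 1.
A cycle of length ℓ contributes ℓ−1 transpositions, so α is a product of 2 + 1 + 1 = 4 transpositions — even.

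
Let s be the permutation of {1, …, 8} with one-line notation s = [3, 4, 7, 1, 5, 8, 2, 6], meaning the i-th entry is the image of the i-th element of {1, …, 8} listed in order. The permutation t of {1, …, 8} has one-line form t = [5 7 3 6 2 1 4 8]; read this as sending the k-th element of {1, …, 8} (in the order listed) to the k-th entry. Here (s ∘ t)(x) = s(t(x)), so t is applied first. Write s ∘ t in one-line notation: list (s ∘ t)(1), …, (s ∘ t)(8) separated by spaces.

For each element, apply t then s: 1 → 5 → 5; 2 → 7 → 2; 3 → 3 → 7; 4 → 6 → 8; 5 → 2 → 4; 6 → 1 → 3; 7 → 4 → 1; 8 → 8 → 6.
So s ∘ t in one-line form is 5 2 7 8 4 3 1 6.

5 2 7 8 4 3 1 6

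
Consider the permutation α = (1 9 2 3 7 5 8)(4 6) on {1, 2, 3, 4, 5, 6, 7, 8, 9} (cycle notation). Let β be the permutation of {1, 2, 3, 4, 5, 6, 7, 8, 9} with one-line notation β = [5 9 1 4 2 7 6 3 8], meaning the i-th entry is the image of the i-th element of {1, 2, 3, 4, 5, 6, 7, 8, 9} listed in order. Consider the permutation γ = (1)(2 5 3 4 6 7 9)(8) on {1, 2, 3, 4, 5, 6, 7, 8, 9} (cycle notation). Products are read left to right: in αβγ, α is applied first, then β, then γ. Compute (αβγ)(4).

Apply the permutations in order: α(4) = 6, then β(6) = 7, then γ(7) = 9. So (αβγ)(4) = 9.

9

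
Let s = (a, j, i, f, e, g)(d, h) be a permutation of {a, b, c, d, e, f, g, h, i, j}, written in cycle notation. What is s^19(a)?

a lies in the 6-cycle (a, j, i, f, e, g).
Powers repeat with period 6 on this cycle, and 19 mod 6 = 1, so s^19(a) = s^1(a).
Advancing 1 step from a: a → j.

j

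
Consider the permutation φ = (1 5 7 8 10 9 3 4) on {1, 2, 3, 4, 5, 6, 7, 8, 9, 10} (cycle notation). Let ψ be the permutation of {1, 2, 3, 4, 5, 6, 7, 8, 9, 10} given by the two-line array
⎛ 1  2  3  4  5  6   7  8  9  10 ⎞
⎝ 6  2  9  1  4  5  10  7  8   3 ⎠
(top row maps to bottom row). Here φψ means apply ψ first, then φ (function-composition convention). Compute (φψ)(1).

6

First apply ψ: ψ(1) = 6, then φ(6) = 6. Thus (φψ)(1) = 6.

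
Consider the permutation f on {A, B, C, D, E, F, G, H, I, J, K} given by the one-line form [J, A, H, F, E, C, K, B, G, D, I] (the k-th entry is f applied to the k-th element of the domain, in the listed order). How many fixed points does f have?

1

The fixed points (elements with f(x) = x) are {E}, so there is 1.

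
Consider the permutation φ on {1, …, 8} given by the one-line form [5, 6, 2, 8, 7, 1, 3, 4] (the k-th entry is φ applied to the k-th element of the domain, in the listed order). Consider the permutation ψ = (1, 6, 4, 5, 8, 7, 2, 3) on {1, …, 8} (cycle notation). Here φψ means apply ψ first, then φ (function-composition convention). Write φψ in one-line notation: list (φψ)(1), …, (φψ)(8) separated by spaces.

1 2 5 7 4 8 6 3

Chase each element through ψ then φ: 1 → 6 → 1; 2 → 3 → 2; 3 → 1 → 5; 4 → 5 → 7; 5 → 8 → 4; 6 → 4 → 8; 7 → 2 → 6; 8 → 7 → 3.
So φψ in one-line form is 1 2 5 7 4 8 6 3.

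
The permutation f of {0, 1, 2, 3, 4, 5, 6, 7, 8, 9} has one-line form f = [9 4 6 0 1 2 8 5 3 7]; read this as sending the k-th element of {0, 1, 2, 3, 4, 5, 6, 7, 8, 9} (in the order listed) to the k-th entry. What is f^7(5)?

Tracing 5 → 2 → … returns to 5 after 8 steps, so 5 lies in an 8-cycle (0 9 7 5 2 6 8 3).
Advancing 7 steps from 5: 5 → 2 → 6 → 8 → 3 → 0 → 9 → 7.

7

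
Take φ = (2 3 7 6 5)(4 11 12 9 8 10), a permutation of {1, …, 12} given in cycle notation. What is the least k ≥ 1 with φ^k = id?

30

The disjoint cycles have lengths 6, 5, 1.
Since disjoint cycles commute, ord(φ) = lcm(6, 5) = 30.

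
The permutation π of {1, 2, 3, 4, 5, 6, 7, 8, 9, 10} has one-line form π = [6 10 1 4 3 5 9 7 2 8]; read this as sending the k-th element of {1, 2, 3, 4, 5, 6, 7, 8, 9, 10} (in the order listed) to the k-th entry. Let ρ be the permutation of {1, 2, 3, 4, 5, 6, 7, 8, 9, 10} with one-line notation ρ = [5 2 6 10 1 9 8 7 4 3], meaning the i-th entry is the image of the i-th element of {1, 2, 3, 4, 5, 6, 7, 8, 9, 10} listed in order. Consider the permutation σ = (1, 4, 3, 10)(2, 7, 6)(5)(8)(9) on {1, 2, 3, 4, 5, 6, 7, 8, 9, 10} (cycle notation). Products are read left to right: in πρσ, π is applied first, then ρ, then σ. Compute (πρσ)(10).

6

(πρσ)(10) = σ(ρ(π(10))). π(10) = 8, then ρ(8) = 7, then σ(7) = 6, so the result is 6.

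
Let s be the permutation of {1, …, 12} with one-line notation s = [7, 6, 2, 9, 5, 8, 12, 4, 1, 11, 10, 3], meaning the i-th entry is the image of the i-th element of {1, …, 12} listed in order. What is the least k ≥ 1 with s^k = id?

Writing s as disjoint cycles, the cycle lengths are 9, 2, 1.
The order is lcm(9, 2) = 18.

18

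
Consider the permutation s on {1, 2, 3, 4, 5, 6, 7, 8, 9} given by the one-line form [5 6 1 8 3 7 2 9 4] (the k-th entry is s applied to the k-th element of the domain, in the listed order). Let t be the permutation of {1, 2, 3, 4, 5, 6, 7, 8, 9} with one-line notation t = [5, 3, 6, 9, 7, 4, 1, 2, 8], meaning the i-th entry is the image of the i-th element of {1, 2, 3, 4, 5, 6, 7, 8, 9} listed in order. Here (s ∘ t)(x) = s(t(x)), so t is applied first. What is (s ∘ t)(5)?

2

(s ∘ t)(5) = s(t(5)). t(5) = 7, then s(7) = 2. So (s ∘ t)(5) = 2.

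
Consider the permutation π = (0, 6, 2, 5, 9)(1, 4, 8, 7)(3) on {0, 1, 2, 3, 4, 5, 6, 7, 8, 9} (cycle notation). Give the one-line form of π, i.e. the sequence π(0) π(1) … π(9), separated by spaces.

6 4 5 3 8 9 2 1 7 0

Each element maps to the next entry in its cycle (wrapping to the front): 0→6, 1→4, 2→5, 3→3, 4→8, 5→9, 6→2, 7→1, 8→7, 9→0.
Listing these in domain order gives 6 4 5 3 8 9 2 1 7 0.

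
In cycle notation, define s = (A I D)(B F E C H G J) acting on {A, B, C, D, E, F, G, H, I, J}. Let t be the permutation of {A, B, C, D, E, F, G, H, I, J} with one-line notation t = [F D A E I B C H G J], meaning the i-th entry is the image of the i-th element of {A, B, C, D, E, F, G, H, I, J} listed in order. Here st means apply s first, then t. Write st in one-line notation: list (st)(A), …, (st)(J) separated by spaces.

G B H F A I J C E D

For each element, apply s then t: A → I → G; B → F → B; C → H → H; D → A → F; E → C → A; F → E → I; G → J → J; H → G → C; I → D → E; J → B → D.
So st in one-line form is G B H F A I J C E D.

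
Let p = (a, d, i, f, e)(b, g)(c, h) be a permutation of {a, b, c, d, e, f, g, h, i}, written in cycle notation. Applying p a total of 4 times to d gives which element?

d lies in the 5-cycle (a, d, i, f, e).
Stepping 4 places around the cycle: d → i → f → e → a.

a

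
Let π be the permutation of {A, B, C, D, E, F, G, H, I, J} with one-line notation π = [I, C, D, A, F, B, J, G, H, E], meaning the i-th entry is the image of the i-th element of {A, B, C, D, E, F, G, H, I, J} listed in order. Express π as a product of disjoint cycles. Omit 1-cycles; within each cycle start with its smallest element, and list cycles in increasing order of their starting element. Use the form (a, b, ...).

(A, I, H, G, J, E, F, B, C, D)

Iterating π from A gives A → I → H → G → J → E → F → B → C → D → A; that is the 10-cycle (A, I, H, G, J, E, F, B, C, D).
Repeating from the next unused element and collecting all non-trivial cycles gives (A, I, H, G, J, E, F, B, C, D).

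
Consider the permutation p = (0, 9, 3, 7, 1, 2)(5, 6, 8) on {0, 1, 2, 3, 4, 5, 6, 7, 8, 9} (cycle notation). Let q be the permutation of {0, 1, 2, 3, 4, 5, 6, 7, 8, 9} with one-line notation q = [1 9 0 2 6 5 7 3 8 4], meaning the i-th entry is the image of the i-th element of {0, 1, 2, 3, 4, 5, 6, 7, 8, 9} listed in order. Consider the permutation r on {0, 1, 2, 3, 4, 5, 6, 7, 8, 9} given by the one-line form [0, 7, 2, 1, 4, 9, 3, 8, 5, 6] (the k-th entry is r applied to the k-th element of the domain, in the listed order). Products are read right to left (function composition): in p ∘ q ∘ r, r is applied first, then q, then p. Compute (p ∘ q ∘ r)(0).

Apply the permutations in order: r(0) = 0, then q(0) = 1, then p(1) = 2. So (p ∘ q ∘ r)(0) = 2.

2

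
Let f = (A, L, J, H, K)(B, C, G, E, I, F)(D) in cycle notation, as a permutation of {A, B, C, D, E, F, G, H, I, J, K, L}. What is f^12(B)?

B lies in the 6-cycle (B, C, G, E, I, F).
On a 6-cycle, f^6 is the identity, so f^12 = f^0 there (12 ≡ 0 mod 6).
So f^12(B) = B.

B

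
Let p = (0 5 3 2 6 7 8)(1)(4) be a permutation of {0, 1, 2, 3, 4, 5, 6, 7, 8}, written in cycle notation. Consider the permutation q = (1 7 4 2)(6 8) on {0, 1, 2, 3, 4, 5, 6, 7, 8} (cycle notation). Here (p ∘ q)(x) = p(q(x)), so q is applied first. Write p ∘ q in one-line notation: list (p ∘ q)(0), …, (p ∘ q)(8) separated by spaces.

5 8 1 2 6 3 0 4 7

For each element, apply q then p: 0 → 0 → 5; 1 → 7 → 8; 2 → 1 → 1; 3 → 3 → 2; 4 → 2 → 6; 5 → 5 → 3; 6 → 8 → 0; 7 → 4 → 4; 8 → 6 → 7.
Collecting the images, p ∘ q = [5 8 1 2 6 3 0 4 7].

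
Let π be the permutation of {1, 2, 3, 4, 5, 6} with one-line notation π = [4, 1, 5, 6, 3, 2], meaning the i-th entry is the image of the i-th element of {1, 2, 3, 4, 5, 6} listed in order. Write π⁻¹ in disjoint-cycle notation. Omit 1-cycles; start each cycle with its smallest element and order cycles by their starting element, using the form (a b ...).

(1 2 6 4)(3 5)

First write π in disjoint cycles: (1 4 6 2)(3 5).
The inverse reverses every cycle; in canonical form, π⁻¹ = (1 2 6 4)(3 5).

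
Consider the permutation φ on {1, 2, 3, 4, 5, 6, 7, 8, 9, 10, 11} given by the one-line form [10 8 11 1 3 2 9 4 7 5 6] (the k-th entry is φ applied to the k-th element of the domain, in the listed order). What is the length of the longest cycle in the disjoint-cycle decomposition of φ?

Decomposing into disjoint cycles gives (1 10 5 3 11 6 2 8 4)(7 9); the longest has length 9.

9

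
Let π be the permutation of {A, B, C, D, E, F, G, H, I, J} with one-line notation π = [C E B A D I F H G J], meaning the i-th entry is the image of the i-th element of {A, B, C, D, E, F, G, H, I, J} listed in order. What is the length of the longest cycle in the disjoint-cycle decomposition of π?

Decomposing into disjoint cycles gives (A, C, B, E, D)(F, I, G); the longest has length 5.

5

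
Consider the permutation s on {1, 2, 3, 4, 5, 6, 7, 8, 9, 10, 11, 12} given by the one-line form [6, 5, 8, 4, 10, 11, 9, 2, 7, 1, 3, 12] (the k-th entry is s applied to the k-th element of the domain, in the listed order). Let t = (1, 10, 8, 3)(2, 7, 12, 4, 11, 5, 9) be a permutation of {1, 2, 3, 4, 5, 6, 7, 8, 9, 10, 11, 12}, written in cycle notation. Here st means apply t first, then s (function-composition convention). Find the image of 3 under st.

6

First apply t: t(3) = 1, then s(1) = 6. Thus (st)(3) = 6.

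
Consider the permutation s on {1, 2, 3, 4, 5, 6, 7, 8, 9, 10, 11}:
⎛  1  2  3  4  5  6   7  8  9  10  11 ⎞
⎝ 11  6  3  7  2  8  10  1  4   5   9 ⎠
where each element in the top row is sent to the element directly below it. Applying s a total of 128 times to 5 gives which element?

7

Tracing 5 → 2 → … returns to 5 after 10 steps, so 5 lies in a 10-cycle (1, 11, 9, 4, 7, 10, 5, 2, 6, 8).
Since the cycle has length 10, s^128 acts on it the same as s^8 (128 mod 10 = 8).
Stepping 8 places around the cycle: 5 → 2 → 6 → 8 → 1 → 11 → 9 → 4 → 7.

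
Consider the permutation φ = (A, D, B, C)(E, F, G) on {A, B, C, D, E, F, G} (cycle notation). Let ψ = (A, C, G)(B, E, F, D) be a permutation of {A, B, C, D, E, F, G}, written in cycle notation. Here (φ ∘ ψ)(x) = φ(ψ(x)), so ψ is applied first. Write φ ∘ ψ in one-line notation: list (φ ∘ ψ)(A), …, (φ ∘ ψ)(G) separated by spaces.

A F E C G B D

(φ ∘ ψ)(x) = φ(ψ(x)). Computing each image: φ(ψ(A)) = φ(C) = A, φ(ψ(B)) = φ(E) = F, φ(ψ(C)) = φ(G) = E, φ(ψ(D)) = φ(B) = C, φ(ψ(E)) = φ(F) = G, φ(ψ(F)) = φ(D) = B, φ(ψ(G)) = φ(A) = D.
Hence φ ∘ ψ = [A F E C G B D].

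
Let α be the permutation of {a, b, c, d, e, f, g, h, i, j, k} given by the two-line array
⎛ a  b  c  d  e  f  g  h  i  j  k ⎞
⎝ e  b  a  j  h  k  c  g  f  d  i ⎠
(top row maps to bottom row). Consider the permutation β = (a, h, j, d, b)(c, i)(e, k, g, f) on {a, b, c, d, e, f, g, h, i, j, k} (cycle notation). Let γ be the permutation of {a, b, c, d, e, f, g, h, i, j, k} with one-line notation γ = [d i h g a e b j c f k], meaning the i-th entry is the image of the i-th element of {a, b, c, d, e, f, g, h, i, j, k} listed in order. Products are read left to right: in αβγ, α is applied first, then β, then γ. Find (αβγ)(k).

h

Chase k: α(k) = i; β(i) = c; γ(c) = h. Hence (αβγ)(k) = h.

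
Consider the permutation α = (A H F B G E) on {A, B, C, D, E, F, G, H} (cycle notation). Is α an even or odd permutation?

The cycle lengths are 6, 1, 1.
A cycle of length ℓ contributes ℓ−1 transpositions, so α is a product of 5 transpositions — odd.

odd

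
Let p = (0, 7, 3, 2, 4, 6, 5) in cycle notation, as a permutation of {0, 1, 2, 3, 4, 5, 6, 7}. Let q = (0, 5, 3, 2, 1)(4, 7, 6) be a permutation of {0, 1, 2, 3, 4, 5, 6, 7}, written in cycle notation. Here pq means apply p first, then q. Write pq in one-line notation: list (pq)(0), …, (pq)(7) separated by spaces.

6 0 7 1 4 5 3 2

(pq)(x) = q(p(x)). Computing each image: q(p(0)) = q(7) = 6, q(p(1)) = q(1) = 0, q(p(2)) = q(4) = 7, q(p(3)) = q(2) = 1, q(p(4)) = q(6) = 4, q(p(5)) = q(0) = 5, q(p(6)) = q(5) = 3, q(p(7)) = q(3) = 2.
Hence pq = [6 0 7 1 4 5 3 2].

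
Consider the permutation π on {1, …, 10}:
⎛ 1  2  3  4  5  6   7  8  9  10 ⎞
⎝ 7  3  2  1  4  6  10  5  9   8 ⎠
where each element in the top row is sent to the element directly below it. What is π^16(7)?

4

Tracing 7 → 10 → … returns to 7 after 6 steps, so 7 lies in a 6-cycle (1 7 10 8 5 4).
Powers repeat with period 6 on this cycle, and 16 mod 6 = 4, so π^16(7) = π^4(7).
Advancing 4 steps from 7: 7 → 10 → 8 → 5 → 4.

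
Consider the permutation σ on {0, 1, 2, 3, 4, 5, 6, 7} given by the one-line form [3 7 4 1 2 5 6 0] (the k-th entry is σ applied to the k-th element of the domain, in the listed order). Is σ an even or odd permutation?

even

In disjoint-cycle form the cycle lengths are 4, 2, 1, 1.
A cycle of length ℓ contributes ℓ−1 transpositions, so σ is a product of 3 + 1 = 4 transpositions — even.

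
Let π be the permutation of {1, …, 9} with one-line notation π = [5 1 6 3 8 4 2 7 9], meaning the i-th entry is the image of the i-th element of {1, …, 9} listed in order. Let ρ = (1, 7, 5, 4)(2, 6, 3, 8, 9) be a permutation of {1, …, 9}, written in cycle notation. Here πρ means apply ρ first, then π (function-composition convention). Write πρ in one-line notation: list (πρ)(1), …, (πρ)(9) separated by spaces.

For each element, apply ρ then π: 1 → 7 → 2; 2 → 6 → 4; 3 → 8 → 7; 4 → 1 → 5; 5 → 4 → 3; 6 → 3 → 6; 7 → 5 → 8; 8 → 9 → 9; 9 → 2 → 1.
So πρ in one-line form is 2 4 7 5 3 6 8 9 1.

2 4 7 5 3 6 8 9 1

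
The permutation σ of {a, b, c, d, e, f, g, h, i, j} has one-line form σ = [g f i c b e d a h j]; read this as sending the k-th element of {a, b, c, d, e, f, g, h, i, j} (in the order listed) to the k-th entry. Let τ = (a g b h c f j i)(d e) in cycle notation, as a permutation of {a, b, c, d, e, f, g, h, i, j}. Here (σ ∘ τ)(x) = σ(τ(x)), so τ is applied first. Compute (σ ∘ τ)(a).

d

τ(a) = g, then σ(g) = d; composing gives (σ ∘ τ)(a) = d.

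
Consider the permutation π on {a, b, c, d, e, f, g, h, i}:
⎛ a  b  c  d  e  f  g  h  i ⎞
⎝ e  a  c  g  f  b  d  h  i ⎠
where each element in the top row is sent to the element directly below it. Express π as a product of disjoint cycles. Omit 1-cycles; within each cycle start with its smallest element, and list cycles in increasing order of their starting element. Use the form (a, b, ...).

From a: a → e → f → b → a, closing the cycle (a, e, f, b).
Repeating from the next unused element and collecting all non-trivial cycles gives (a, e, f, b)(d, g).

(a, e, f, b)(d, g)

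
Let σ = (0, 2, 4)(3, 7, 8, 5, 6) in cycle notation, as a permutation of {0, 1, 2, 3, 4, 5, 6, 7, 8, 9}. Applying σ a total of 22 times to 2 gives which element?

4

2 lies in the 3-cycle (0, 2, 4).
Powers repeat with period 3 on this cycle, and 22 mod 3 = 1, so σ^22(2) = σ^1(2).
Advancing 1 step from 2: 2 → 4.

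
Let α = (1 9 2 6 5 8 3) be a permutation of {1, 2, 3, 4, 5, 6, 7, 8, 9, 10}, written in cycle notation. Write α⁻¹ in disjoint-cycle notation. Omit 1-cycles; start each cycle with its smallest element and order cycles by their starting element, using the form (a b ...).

Inverting a permutation written in cycle notation just reverses the order within every cycle.
After reversing and putting each cycle's least element first, α⁻¹ = (1 3 8 5 6 2 9).

(1 3 8 5 6 2 9)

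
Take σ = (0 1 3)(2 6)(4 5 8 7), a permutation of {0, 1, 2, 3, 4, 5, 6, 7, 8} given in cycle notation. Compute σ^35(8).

5

8 lies in the 4-cycle (4 5 8 7).
Since the cycle has length 4, σ^35 acts on it the same as σ^3 (35 mod 4 = 3).
Advancing 3 steps from 8: 8 → 7 → 4 → 5.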